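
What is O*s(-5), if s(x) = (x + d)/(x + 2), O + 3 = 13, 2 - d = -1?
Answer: 20/3 ≈ 6.6667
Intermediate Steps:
d = 3 (d = 2 - 1*(-1) = 2 + 1 = 3)
O = 10 (O = -3 + 13 = 10)
s(x) = (3 + x)/(2 + x) (s(x) = (x + 3)/(x + 2) = (3 + x)/(2 + x))
O*s(-5) = 10*((3 - 5)/(2 - 5)) = 10*(-2/(-3)) = 10*(-⅓*(-2)) = 10*(⅔) = 20/3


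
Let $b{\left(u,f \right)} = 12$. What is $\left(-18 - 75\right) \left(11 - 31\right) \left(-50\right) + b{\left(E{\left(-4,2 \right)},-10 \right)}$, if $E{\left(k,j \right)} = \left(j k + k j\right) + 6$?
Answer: $-92988$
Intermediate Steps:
$E{\left(k,j \right)} = 6 + 2 j k$ ($E{\left(k,j \right)} = \left(j k + j k\right) + 6 = 2 j k + 6 = 6 + 2 j k$)
$\left(-18 - 75\right) \left(11 - 31\right) \left(-50\right) + b{\left(E{\left(-4,2 \right)},-10 \right)} = \left(-18 - 75\right) \left(11 - 31\right) \left(-50\right) + 12 = \left(-93\right) \left(-20\right) \left(-50\right) + 12 = 1860 \left(-50\right) + 12 = -93000 + 12 = -92988$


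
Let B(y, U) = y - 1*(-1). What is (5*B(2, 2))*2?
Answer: 30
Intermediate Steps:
B(y, U) = 1 + y (B(y, U) = y + 1 = 1 + y)
(5*B(2, 2))*2 = (5*(1 + 2))*2 = (5*3)*2 = 15*2 = 30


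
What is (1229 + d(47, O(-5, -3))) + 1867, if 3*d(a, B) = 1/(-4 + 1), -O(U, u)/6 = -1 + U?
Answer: 27863/9 ≈ 3095.9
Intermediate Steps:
O(U, u) = 6 - 6*U (O(U, u) = -6*(-1 + U) = 6 - 6*U)
d(a, B) = -1/9 (d(a, B) = 1/(3*(-4 + 1)) = (1/3)/(-3) = (1/3)*(-1/3) = -1/9)
(1229 + d(47, O(-5, -3))) + 1867 = (1229 - 1/9) + 1867 = 11060/9 + 1867 = 27863/9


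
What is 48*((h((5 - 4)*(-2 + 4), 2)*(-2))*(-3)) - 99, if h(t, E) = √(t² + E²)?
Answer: -99 + 576*√2 ≈ 715.59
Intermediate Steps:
h(t, E) = √(E² + t²)
48*((h((5 - 4)*(-2 + 4), 2)*(-2))*(-3)) - 99 = 48*((√(2² + ((5 - 4)*(-2 + 4))²)*(-2))*(-3)) - 99 = 48*((√(4 + (1*2)²)*(-2))*(-3)) - 99 = 48*((√(4 + 2²)*(-2))*(-3)) - 99 = 48*((√(4 + 4)*(-2))*(-3)) - 99 = 48*((√8*(-2))*(-3)) - 99 = 48*(((2*√2)*(-2))*(-3)) - 99 = 48*(-4*√2*(-3)) - 99 = 48*(12*√2) - 99 = 576*√2 - 99 = -99 + 576*√2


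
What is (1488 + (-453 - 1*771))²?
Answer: 69696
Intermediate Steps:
(1488 + (-453 - 1*771))² = (1488 + (-453 - 771))² = (1488 - 1224)² = 264² = 69696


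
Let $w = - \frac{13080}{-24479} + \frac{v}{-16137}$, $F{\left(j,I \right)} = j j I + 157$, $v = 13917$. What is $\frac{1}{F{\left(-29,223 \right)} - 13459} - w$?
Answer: $\frac{7527475469942}{22942755216381} \approx 0.3281$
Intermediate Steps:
$F{\left(j,I \right)} = 157 + I j^{2}$ ($F{\left(j,I \right)} = j^{2} I + 157 = I j^{2} + 157 = 157 + I j^{2}$)
$w = - \frac{43200761}{131672541}$ ($w = - \frac{13080}{-24479} + \frac{13917}{-16137} = \left(-13080\right) \left(- \frac{1}{24479}\right) + 13917 \left(- \frac{1}{16137}\right) = \frac{13080}{24479} - \frac{4639}{5379} = - \frac{43200761}{131672541} \approx -0.32809$)
$\frac{1}{F{\left(-29,223 \right)} - 13459} - w = \frac{1}{\left(157 + 223 \left(-29\right)^{2}\right) - 13459} - - \frac{43200761}{131672541} = \frac{1}{\left(157 + 223 \cdot 841\right) - 13459} + \frac{43200761}{131672541} = \frac{1}{\left(157 + 187543\right) - 13459} + \frac{43200761}{131672541} = \frac{1}{187700 - 13459} + \frac{43200761}{131672541} = \frac{1}{174241} + \frac{43200761}{131672541} = \frac{7527475469942}{22942755216381}$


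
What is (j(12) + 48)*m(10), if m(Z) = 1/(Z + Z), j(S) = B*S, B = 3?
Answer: 21/5 ≈ 4.2000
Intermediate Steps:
j(S) = 3*S
m(Z) = 1/(2*Z)
(j(12) + 48)*m(10) = (3*12 + 48)*((1/2)/10) = (36 + 48)*((1/2)*(1/10)) = 84*(1/20) = 21/5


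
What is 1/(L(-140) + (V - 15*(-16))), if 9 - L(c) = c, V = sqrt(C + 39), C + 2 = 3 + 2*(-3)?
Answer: 389/151287 - sqrt(34)/151287 ≈ 0.0025327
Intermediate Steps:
C = -5 (C = -2 + (3 + 2*(-3)) = -2 + (3 - 6) = -2 - 3 = -5)
V = sqrt(34) (V = sqrt(-5 + 39) = sqrt(34) ≈ 5.8309)
L(c) = 9 - c
1/(L(-140) + (V - 15*(-16))) = 1/((9 - 1*(-140)) + (sqrt(34) - 15*(-16))) = 1/((9 + 140) + (sqrt(34) + 240)) = 1/(149 + (240 + sqrt(34))) = 1/(389 + sqrt(34))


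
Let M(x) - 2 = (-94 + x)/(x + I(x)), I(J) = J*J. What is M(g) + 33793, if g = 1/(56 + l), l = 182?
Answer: 2752707/239 ≈ 11518.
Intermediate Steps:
I(J) = J**2
g = 1/238 (g = 1/(56 + 182) = 1/238 ≈ 0.0042017)
M(x) = 2 + (-94 + x)/(x + x**2)
M(g) + 33793 = (-94 + 2*(1/238)**2 + 3*(1/238))/((1/238)*(1 + 1/238)) + 33793 = 238*(-94 + 2*(1/56644) + 3/238)/(239/238) + 33793 = 238*(238/239)*(-94 + 1/28322 + 3/238) + 33793 = 238*(238/239)*(-1330955/14161) + 33793 = -5323820/239 + 33793 = 2752707/239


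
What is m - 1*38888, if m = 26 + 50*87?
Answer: -34512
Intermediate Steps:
m = 4376 (m = 26 + 4350 = 4376)
m - 1*38888 = 4376 - 1*38888 = 4376 - 38888 = -34512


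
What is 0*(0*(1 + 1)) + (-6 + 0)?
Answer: -6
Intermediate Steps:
0*(0*(1 + 1)) + (-6 + 0) = 0*(0*2) - 6 = 0*0 - 6 = 0 - 6 = -6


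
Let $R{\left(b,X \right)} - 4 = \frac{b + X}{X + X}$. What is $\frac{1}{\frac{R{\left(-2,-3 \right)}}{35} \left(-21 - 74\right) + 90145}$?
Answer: $\frac{42}{3785539} \approx 1.1095 \cdot 10^{-5}$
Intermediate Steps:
$R{\left(b,X \right)} = 4 + \frac{X + b}{2 X}$ ($R{\left(b,X \right)} = 4 + \frac{b + X}{X + X} = 4 + \frac{X + b}{2 X}$)
$\frac{1}{\frac{R{\left(-2,-3 \right)}}{35} \left(-21 - 74\right) + 90145} = \frac{1}{\frac{\frac{1}{2} \frac{1}{-3} \left(-2 + 9 \left(-3\right)\right)}{35} \left(-21 - 74\right) + 90145} = \frac{1}{\frac{1}{2} \left(- \frac{1}{3}\right) \left(-2 - 27\right) \frac{1}{35} \left(-95\right) + 90145} = \frac{1}{\frac{1}{2} \left(- \frac{1}{3}\right) \left(-29\right) \frac{1}{35} \left(-95\right) + 90145} = \frac{1}{\frac{29}{6} \cdot \frac{1}{35} \left(-95\right) + 90145} = \frac{1}{\frac{29}{210} \left(-95\right) + 90145} = \frac{1}{- \frac{551}{42} + 90145} = \frac{1}{\frac{3785539}{42}} = \frac{42}{3785539}$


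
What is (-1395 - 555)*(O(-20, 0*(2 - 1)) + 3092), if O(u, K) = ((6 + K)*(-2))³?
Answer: -2659800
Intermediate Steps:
O(u, K) = (-12 - 2*K)³
(-1395 - 555)*(O(-20, 0*(2 - 1)) + 3092) = (-1395 - 555)*(-8*(6 + 0*(2 - 1))³ + 3092) = -1950*(-8*(6 + 0*1)³ + 3092) = -1950*(-8*(6 + 0)³ + 3092) = -1950*(-8*6³ + 3092) = -1950*(-8*216 + 3092) = -1950*(-1728 + 3092) = -1950*1364 = -2659800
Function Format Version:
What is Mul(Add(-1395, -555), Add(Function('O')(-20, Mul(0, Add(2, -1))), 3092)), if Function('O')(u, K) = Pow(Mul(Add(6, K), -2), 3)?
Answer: -2659800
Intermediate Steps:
Function('O')(u, K) = Pow(Add(-12, Mul(-2, K)), 3)
Mul(Add(-1395, -555), Add(Function('O')(-20, Mul(0, Add(2, -1))), 3092)) = Mul(Add(-1395, -555), Add(Mul(-8, Pow(Add(6, Mul(0, Add(2, -1))), 3)), 3092)) = Mul(-1950, Add(Mul(-8, Pow(Add(6, Mul(0, 1)), 3)), 3092)) = Mul(-1950, Add(Mul(-8, Pow(Add(6, 0), 3)), 3092)) = Mul(-1950, Add(Mul(-8, Pow(6, 3)), 3092)) = Mul(-1950, Add(Mul(-8, 216), 3092)) = Mul(-1950, Add(-1728, 3092)) = Mul(-1950, 1364) = -2659800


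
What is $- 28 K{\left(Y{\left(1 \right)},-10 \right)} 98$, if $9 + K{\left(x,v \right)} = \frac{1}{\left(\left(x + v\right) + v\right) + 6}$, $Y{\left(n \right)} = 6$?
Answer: $25039$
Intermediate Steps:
$K{\left(x,v \right)} = -9 + \frac{1}{6 + x + 2 v}$ ($K{\left(x,v \right)} = -9 + \frac{1}{\left(\left(x + v\right) + v\right) + 6} = -9 + \frac{1}{\left(\left(v + x\right) + v\right) + 6} = -9 + \frac{1}{\left(x + 2 v\right) + 6} = -9 + \frac{1}{6 + x + 2 v}$)
$- 28 K{\left(Y{\left(1 \right)},-10 \right)} 98 = - 28 \frac{-53 - -180 - 54}{6 + 6 + 2 \left(-10\right)} 98 = - 28 \frac{-53 + 180 - 54}{6 + 6 - 20} \cdot 98 = - 28 \frac{1}{-8} \cdot 73 \cdot 98 = - 28 \left(\left(- \frac{1}{8}\right) 73\right) 98 = \left(-28\right) \left(- \frac{73}{8}\right) 98 = \frac{511}{2} \cdot 98 = 25039$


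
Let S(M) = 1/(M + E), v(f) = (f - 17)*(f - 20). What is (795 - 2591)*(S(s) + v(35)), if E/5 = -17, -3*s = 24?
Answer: -45095764/93 ≈ -4.8490e+5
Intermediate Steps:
s = -8 (s = -⅓*24 = -8)
E = -85 (E = 5*(-17) = -85)
v(f) = (-20 + f)*(-17 + f) (v(f) = (-17 + f)*(-20 + f) = (-20 + f)*(-17 + f))
S(M) = 1/(-85 + M) (S(M) = 1/(M - 85) = 1/(-85 + M))
(795 - 2591)*(S(s) + v(35)) = (795 - 2591)*(1/(-85 - 8) + (340 + 35² - 37*35)) = -1796*(1/(-93) + (340 + 1225 - 1295)) = -1796*(-1/93 + 270) = -1796*25109/93 = -45095764/93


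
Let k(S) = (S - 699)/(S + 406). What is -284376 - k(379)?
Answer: -44646968/157 ≈ -2.8438e+5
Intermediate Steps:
k(S) = (-699 + S)/(406 + S)
-284376 - k(379) = -284376 - (-699 + 379)/(406 + 379) = -284376 - (-320)/785 = -284376 - 1*(-64/157) = -284376 + 64/157 = -44646968/157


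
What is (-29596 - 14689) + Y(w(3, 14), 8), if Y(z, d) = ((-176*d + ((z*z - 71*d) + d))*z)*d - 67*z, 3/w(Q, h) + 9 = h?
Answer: -6721234/125 ≈ -53770.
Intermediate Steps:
w(Q, h) = 3/(-9 + h)
Y(z, d) = -67*z + d*z*(z² - 246*d) (Y(z, d) = ((-176*d + ((z² - 71*d) + d))*z)*d - 67*z = ((-176*d + (z² - 70*d))*z)*d - 67*z = ((z² - 246*d)*z)*d - 67*z = (z*(z² - 246*d))*d - 67*z = d*z*(z² - 246*d) - 67*z = -67*z + d*z*(z² - 246*d))
(-29596 - 14689) + Y(w(3, 14), 8) = (-29596 - 14689) + (3/(-9 + 14))*(-67 - 246*8² + 8*(3/(-9 + 14))²) = -44285 + (3/5)*(-67 - 246*64 + 8*(3/5)²) = -44285 + (3*(⅕))*(-67 - 15744 + 8*(3*(⅕))²) = -44285 + 3*(-67 - 15744 + 8*(⅗)²)/5 = -44285 + 3*(-67 - 15744 + 8*(9/25))/5 = -44285 + 3*(-67 - 15744 + 72/25)/5 = -44285 + (⅗)*(-395203/25) = -44285 - 1185609/125 = -6721234/125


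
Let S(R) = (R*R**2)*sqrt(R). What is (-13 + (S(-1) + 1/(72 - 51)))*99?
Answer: -8976/7 - 99*I ≈ -1282.3 - 99.0*I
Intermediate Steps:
S(R) = R**(7/2) (S(R) = R**3*sqrt(R) = R**(7/2))
(-13 + (S(-1) + 1/(72 - 51)))*99 = (-13 + ((-1)**(7/2) + 1/(72 - 51)))*99 = (-13 + (-I + 1/21))*99 = (-13 + (1/21 - I))*99 = (-272/21 - I)*99 = -8976/7 - 99*I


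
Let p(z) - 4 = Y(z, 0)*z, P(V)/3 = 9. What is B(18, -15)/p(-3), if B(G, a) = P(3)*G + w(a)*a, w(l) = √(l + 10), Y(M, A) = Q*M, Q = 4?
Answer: 243/20 - 3*I*√5/8 ≈ 12.15 - 0.83853*I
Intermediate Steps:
Y(M, A) = 4*M
w(l) = √(10 + l)
P(V) = 27 (P(V) = 3*9 = 27)
B(G, a) = 27*G + a*√(10 + a) (B(G, a) = 27*G + √(10 + a)*a = 27*G + a*√(10 + a))
p(z) = 4 + 4*z² (p(z) = 4 + (4*z)*z = 4 + 4*z²)
B(18, -15)/p(-3) = (27*18 - 15*√(10 - 15))/(4 + 4*(-3)²) = (486 - 15*I*√5)/(4 + 4*9) = (486 - 15*I*√5)/(4 + 36) = (486 - 15*I*√5)/40 = (486 - 15*I*√5)*(1/40) = 243/20 - 3*I*√5/8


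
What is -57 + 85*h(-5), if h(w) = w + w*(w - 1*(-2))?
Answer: 793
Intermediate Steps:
h(w) = w + w*(2 + w) (h(w) = w + w*(w + 2) = w + w*(2 + w))
-57 + 85*h(-5) = -57 + 85*(-5*(3 - 5)) = -57 + 85*(-5*(-2)) = -57 + 85*10 = -57 + 850 = 793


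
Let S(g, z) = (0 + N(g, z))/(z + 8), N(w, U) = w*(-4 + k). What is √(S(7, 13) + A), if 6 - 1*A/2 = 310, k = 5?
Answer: I*√5469/3 ≈ 24.651*I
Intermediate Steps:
N(w, U) = w (N(w, U) = w*(-4 + 5) = w*1 = w)
S(g, z) = g/(8 + z) (S(g, z) = (0 + g)/(z + 8) = g/(8 + z))
A = -608 (A = 12 - 2*310 = 12 - 620 = -608)
√(S(7, 13) + A) = √(7/(8 + 13) - 608) = √(7/21 - 608) = √(7*(1/21) - 608) = √(⅓ - 608) = √(-1823/3) = I*√5469/3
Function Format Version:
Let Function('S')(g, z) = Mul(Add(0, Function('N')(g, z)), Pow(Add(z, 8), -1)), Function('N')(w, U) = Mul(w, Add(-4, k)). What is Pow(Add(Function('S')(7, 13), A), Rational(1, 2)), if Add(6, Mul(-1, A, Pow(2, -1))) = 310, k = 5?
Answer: Mul(Rational(1, 3), I, Pow(5469, Rational(1, 2))) ≈ Mul(24.651, I)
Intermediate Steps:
Function('N')(w, U) = w (Function('N')(w, U) = Mul(w, Add(-4, 5)) = Mul(w, 1) = w)
Function('S')(g, z) = Mul(g, Pow(Add(8, z), -1)) (Function('S')(g, z) = Mul(Add(0, g), Pow(Add(z, 8), -1)) = Mul(g, Pow(Add(8, z), -1)))
A = -608 (A = Add(12, Mul(-2, 310)) = Add(12, -620) = -608)
Pow(Add(Function('S')(7, 13), A), Rational(1, 2)) = Pow(Add(Mul(7, Pow(Add(8, 13), -1)), -608), Rational(1, 2)) = Pow(Add(Mul(7, Pow(21, -1)), -608), Rational(1, 2)) = Pow(Add(Mul(7, Rational(1, 21)), -608), Rational(1, 2)) = Pow(Add(Rational(1, 3), -608), Rational(1, 2)) = Pow(Rational(-1823, 3), Rational(1, 2)) = Mul(Rational(1, 3), I, Pow(5469, Rational(1, 2)))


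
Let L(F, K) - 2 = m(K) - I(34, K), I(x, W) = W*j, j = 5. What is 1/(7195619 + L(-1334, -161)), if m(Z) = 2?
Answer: 1/7196428 ≈ 1.3896e-7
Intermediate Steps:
I(x, W) = 5*W (I(x, W) = W*5 = 5*W)
L(F, K) = 4 - 5*K (L(F, K) = 2 + (2 - 5*K) = 4 - 5*K)
1/(7195619 + L(-1334, -161)) = 1/(7195619 + (4 - 5*(-161))) = 1/(7195619 + (4 + 805)) = 1/(7195619 + 809) = 1/7196428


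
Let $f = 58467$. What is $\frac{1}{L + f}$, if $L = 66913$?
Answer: $\frac{1}{125380} \approx 7.9758 \cdot 10^{-6}$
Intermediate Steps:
$\frac{1}{L + f} = \frac{1}{66913 + 58467} = \frac{1}{125380}$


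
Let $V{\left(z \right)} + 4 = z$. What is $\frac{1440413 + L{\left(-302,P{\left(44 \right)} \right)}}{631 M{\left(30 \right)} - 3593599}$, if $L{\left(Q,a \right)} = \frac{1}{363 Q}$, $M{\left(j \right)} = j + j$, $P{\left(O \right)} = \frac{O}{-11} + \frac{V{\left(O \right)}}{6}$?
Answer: $- \frac{157906715537}{389801443614} \approx -0.4051$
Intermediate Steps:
$V{\left(z \right)} = -4 + z$
$P{\left(O \right)} = - \frac{2}{3} + \frac{5 O}{66}$ ($P{\left(O \right)} = \frac{O}{-11} + \frac{-4 + O}{6} = O \left(- \frac{1}{11}\right) + \left(-4 + O\right) \frac{1}{6} = - \frac{O}{11} + \left(- \frac{2}{3} + \frac{O}{6}\right) = - \frac{2}{3} + \frac{5 O}{66}$)
$M{\left(j \right)} = 2 j$
$L{\left(Q,a \right)} = \frac{1}{363 Q}$
$\frac{1440413 + L{\left(-302,P{\left(44 \right)} \right)}}{631 M{\left(30 \right)} - 3593599} = \frac{1440413 + \frac{1}{363 \left(-302\right)}}{631 \cdot 2 \cdot 30 - 3593599} = \frac{1440413 + \frac{1}{363} \left(- \frac{1}{302}\right)}{631 \cdot 60 - 3593599} = \frac{1440413 - \frac{1}{109626}}{37860 - 3593599} = \frac{157906715537}{109626 \left(-3555739\right)} = \frac{157906715537}{109626} \left(- \frac{1}{3555739}\right) = - \frac{157906715537}{389801443614}$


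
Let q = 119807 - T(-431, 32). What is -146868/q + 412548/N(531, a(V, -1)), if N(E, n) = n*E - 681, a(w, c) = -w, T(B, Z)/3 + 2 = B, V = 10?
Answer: -8473654046/120924341 ≈ -70.074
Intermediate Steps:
T(B, Z) = -6 + 3*B
N(E, n) = -681 + E*n (N(E, n) = E*n - 681 = -681 + E*n)
q = 121106 (q = 119807 - (-6 + 3*(-431)) = 119807 - (-6 - 1293) = 119807 - 1*(-1299) = 119807 + 1299 = 121106)
-146868/q + 412548/N(531, a(V, -1)) = -146868/121106 + 412548/(-681 + 531*(-1*10)) = -146868*1/121106 + 412548/(-681 + 531*(-10)) = -73434/60553 + 412548/(-681 - 5310) = -73434/60553 + 412548/(-5991) = -73434/60553 + 412548*(-1/5991) = -73434/60553 - 137516/1997 = -8473654046/120924341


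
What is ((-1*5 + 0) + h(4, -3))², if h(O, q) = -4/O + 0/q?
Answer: 36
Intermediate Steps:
h(O, q) = -4/O (h(O, q) = -4/O + 0 = -4/O)
((-1*5 + 0) + h(4, -3))² = ((-1*5 + 0) - 4/4)² = ((-5 + 0) - 4*¼)² = (-5 - 1)² = (-6)² = 36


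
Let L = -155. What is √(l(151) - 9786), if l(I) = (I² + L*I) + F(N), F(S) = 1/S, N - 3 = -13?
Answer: I*√1039010/10 ≈ 101.93*I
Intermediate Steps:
N = -10 (N = 3 - 13 = -10)
l(I) = -⅒ + I² - 155*I (l(I) = (I² - 155*I) + 1/(-10) = (I² - 155*I) - ⅒ = -⅒ + I² - 155*I)
√(l(151) - 9786) = √((-⅒ + 151² - 155*151) - 9786) = √((-⅒ + 22801 - 23405) - 9786) = √(-6041/10 - 9786) = √(-103901/10) = I*√1039010/10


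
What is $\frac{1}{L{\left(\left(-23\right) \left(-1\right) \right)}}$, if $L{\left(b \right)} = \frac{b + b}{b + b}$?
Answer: $1$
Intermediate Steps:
$L{\left(b \right)} = 1$ ($L{\left(b \right)} = \frac{2 b}{2 b} = 2 b \frac{1}{2 b} = 1$)
$\frac{1}{L{\left(\left(-23\right) \left(-1\right) \right)}} = 1^{-1} = 1$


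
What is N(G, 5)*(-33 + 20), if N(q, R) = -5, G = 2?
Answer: 65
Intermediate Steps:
N(G, 5)*(-33 + 20) = -5*(-33 + 20) = -5*(-13) = 65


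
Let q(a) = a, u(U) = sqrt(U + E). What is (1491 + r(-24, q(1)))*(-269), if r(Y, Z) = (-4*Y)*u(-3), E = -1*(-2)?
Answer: -401079 - 25824*I ≈ -4.0108e+5 - 25824.0*I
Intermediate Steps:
E = 2
u(U) = sqrt(2 + U) (u(U) = sqrt(U + 2) = sqrt(2 + U))
r(Y, Z) = -4*I*Y (r(Y, Z) = (-4*Y)*sqrt(2 - 3) = (-4*Y)*sqrt(-1) = (-4*Y)*I = -4*I*Y)
(1491 + r(-24, q(1)))*(-269) = (1491 - 4*I*(-24))*(-269) = (1491 + 96*I)*(-269) = -401079 - 25824*I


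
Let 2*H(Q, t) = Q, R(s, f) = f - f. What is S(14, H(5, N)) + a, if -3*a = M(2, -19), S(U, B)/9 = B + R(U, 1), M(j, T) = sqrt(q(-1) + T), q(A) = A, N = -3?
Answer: 45/2 - 2*I*sqrt(5)/3 ≈ 22.5 - 1.4907*I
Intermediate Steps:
R(s, f) = 0
H(Q, t) = Q/2
M(j, T) = sqrt(-1 + T)
S(U, B) = 9*B (S(U, B) = 9*(B + 0) = 9*B)
a = -2*I*sqrt(5)/3 (a = -sqrt(-1 - 19)/3 = -2*I*sqrt(5)/3 ≈ -1.4907*I)
S(14, H(5, N)) + a = 9*((1/2)*5) - 2*I*sqrt(5)/3 = 9*(5/2) - 2*I*sqrt(5)/3 = 45/2 - 2*I*sqrt(5)/3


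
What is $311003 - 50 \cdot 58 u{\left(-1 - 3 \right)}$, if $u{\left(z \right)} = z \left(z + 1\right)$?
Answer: $276203$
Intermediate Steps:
$u{\left(z \right)} = z \left(1 + z\right)$
$311003 - 50 \cdot 58 u{\left(-1 - 3 \right)} = 311003 - 50 \cdot 58 \left(-1 - 3\right) \left(1 - 4\right) = 311003 - 2900 \left(- 4 \left(1 - 4\right)\right) = 311003 - 2900 \left(\left(-4\right) \left(-3\right)\right) = 311003 - 2900 \cdot 12 = 311003 - 34800 = 276203$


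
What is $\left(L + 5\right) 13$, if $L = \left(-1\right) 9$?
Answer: $-52$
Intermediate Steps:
$L = -9$
$\left(L + 5\right) 13 = \left(-9 + 5\right) 13 = \left(-4\right) 13 = -52$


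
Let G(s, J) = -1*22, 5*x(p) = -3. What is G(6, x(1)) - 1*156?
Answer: -178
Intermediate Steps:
x(p) = -⅗ (x(p) = (⅕)*(-3) = -⅗)
G(s, J) = -22
G(6, x(1)) - 1*156 = -22 - 1*156 = -22 - 156 = -178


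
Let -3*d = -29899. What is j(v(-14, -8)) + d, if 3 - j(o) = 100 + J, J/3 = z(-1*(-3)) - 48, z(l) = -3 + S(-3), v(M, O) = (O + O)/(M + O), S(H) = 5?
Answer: 30022/3 ≈ 10007.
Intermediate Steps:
v(M, O) = 2*O/(M + O) (v(M, O) = (2*O)/(M + O) = 2*O/(M + O))
z(l) = 2 (z(l) = -3 + 5 = 2)
J = -138 (J = 3*(2 - 48) = 3*(-46) = -138)
d = 29899/3 (d = -⅓*(-29899) = 29899/3 ≈ 9966.3)
j(o) = 41 (j(o) = 3 - (100 - 138) = 3 - 1*(-38) = 3 + 38 = 41)
j(v(-14, -8)) + d = 41 + 29899/3 = 30022/3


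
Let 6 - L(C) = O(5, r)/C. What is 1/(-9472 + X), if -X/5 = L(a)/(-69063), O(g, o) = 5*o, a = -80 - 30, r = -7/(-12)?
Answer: -18232632/172699482349 ≈ -0.00010557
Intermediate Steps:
r = 7/12 (r = -7*(-1/12) = 7/12 ≈ 0.58333)
a = -110
L(C) = 6 - 35/(12*C) (L(C) = 6 - 5*(7/12)/C = 6 - 35/(12*C))
X = 7955/18232632 (X = -5*(6 - 35/12/(-110))/(-69063) = -5*(6 - 35/12*(-1/110))*(-1)/69063 = -5*(6 + 7/264)*(-1)/69063 = -7955*(-1)/(264*69063) = -5*(-1591/18232632) = 7955/18232632 ≈ 0.00043631)
1/(-9472 + X) = 1/(-9472 + 7955/18232632) = 1/(-172699482349/18232632) = -18232632/172699482349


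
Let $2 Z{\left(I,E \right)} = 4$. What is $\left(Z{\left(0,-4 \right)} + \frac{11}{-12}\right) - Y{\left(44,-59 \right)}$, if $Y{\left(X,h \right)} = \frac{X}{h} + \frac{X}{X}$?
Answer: $\frac{587}{708} \approx 0.8291$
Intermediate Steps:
$Z{\left(I,E \right)} = 2$ ($Z{\left(I,E \right)} = \frac{1}{2} \cdot 4 = 2$)
$Y{\left(X,h \right)} = 1 + \frac{X}{h}$ ($Y{\left(X,h \right)} = \frac{X}{h} + 1 = 1 + \frac{X}{h}$)
$\left(Z{\left(0,-4 \right)} + \frac{11}{-12}\right) - Y{\left(44,-59 \right)} = \left(2 + \frac{11}{-12}\right) - \frac{44 - 59}{-59} = \left(2 + 11 \left(- \frac{1}{12}\right)\right) - \left(- \frac{1}{59}\right) \left(-15\right) = \left(2 - \frac{11}{12}\right) - \frac{15}{59} = \frac{13}{12} - \frac{15}{59} = \frac{587}{708}$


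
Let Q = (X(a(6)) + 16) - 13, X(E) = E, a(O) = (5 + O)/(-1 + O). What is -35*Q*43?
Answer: -7826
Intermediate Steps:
a(O) = (5 + O)/(-1 + O)
Q = 26/5 (Q = ((5 + 6)/(-1 + 6) + 16) - 13 = (11/5 + 16) - 13 = 91/5 - 13 = 26/5 ≈ 5.2000)
-35*Q*43 = -35*26/5*43 = -182*43 = -7826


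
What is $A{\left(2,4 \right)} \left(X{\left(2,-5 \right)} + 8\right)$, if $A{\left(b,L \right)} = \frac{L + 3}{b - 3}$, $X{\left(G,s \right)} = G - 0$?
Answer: $-70$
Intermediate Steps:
$X{\left(G,s \right)} = G$ ($X{\left(G,s \right)} = G + 0 = G$)
$A{\left(b,L \right)} = \frac{3 + L}{-3 + b}$
$A{\left(2,4 \right)} \left(X{\left(2,-5 \right)} + 8\right) = \frac{3 + 4}{-3 + 2} \left(2 + 8\right) = \frac{1}{-1} \cdot 7 \cdot 10 = \left(-1\right) 7 \cdot 10 = \left(-7\right) 10 = -70$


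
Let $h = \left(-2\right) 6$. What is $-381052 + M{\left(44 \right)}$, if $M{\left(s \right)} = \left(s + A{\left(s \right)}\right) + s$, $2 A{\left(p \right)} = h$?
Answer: $-380970$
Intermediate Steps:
$h = -12$
$A{\left(p \right)} = -6$ ($A{\left(p \right)} = \frac{1}{2} \left(-12\right) = -6$)
$M{\left(s \right)} = -6 + 2 s$ ($M{\left(s \right)} = \left(s - 6\right) + s = \left(-6 + s\right) + s = -6 + 2 s$)
$-381052 + M{\left(44 \right)} = -381052 + \left(-6 + 2 \cdot 44\right) = -381052 + \left(-6 + 88\right) = -381052 + 82 = -380970$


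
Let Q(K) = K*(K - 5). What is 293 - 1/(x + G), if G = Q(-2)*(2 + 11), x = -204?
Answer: 6447/22 ≈ 293.05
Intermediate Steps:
Q(K) = K*(-5 + K)
G = 182 (G = (-2*(-5 - 2))*(2 + 11) = -2*(-7)*13 = 14*13 = 182)
293 - 1/(x + G) = 293 - 1/(-204 + 182) = 293 - 1/(-22) = 293 - 1*(-1/22) = 293 + 1/22 = 6447/22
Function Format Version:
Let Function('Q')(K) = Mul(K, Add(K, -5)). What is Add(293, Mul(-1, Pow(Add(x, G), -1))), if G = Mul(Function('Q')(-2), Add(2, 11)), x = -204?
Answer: Rational(6447, 22) ≈ 293.05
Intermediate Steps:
Function('Q')(K) = Mul(K, Add(-5, K))
G = 182 (G = Mul(Mul(-2, Add(-5, -2)), Add(2, 11)) = Mul(Mul(-2, -7), 13) = Mul(14, 13) = 182)
Add(293, Mul(-1, Pow(Add(x, G), -1))) = Add(293, Mul(-1, Pow(Add(-204, 182), -1))) = Add(293, Mul(-1, Pow(-22, -1))) = Add(293, Mul(-1, Rational(-1, 22))) = Add(293, Rational(1, 22)) = Rational(6447, 22)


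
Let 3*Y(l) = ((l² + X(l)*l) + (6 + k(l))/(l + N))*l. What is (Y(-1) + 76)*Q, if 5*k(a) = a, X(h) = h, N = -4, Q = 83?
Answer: 157119/25 ≈ 6284.8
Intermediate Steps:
k(a) = a/5
Y(l) = l*(2*l² + (6 + l/5)/(-4 + l))/3 (Y(l) = (((l² + l*l) + (6 + l/5)/(l - 4))*l)/3 = (((l² + l²) + (6 + l/5)/(-4 + l))*l)/3 = ((2*l² + (6 + l/5)/(-4 + l))*l)/3 = (l*(2*l² + (6 + l/5)/(-4 + l)))/3 = l*(2*l² + (6 + l/5)/(-4 + l))/3)
(Y(-1) + 76)*Q = ((1/15)*(-1)*(30 - 1 - 40*(-1)² + 10*(-1)³)/(-4 - 1) + 76)*83 = ((1/15)*(-1)*(30 - 1 - 40*1 + 10*(-1))/(-5) + 76)*83 = ((1/15)*(-1)*(-⅕)*(30 - 1 - 40 - 10) + 76)*83 = ((1/15)*(-1)*(-⅕)*(-21) + 76)*83 = (-7/25 + 76)*83 = (1893/25)*83 = 157119/25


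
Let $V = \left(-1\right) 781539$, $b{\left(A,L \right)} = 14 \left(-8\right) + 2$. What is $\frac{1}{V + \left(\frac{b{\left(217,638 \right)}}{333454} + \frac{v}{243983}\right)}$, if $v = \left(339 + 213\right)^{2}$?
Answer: $- \frac{3698050331}{2890165940460796} \approx -1.2795 \cdot 10^{-6}$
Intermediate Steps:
$b{\left(A,L \right)} = -110$ ($b{\left(A,L \right)} = -112 + 2 = -110$)
$v = 304704$ ($v = 552^{2} = 304704$)
$V = -781539$
$\frac{1}{V + \left(\frac{b{\left(217,638 \right)}}{333454} + \frac{v}{243983}\right)} = \frac{1}{-781539 + \left(- \frac{110}{333454} + \frac{304704}{243983}\right)} = \frac{1}{-781539 + \left(\left(-110\right) \frac{1}{333454} + 304704 \cdot \frac{1}{243983}\right)} = \frac{1}{-781539 + \left(- \frac{5}{15157} + \frac{304704}{243983}\right)} = \frac{1}{-781539 + \frac{4617178613}{3698050331}} = \frac{1}{- \frac{2890165940460796}{3698050331}} = - \frac{3698050331}{2890165940460796}$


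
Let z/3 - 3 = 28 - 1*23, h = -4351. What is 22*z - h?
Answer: 4879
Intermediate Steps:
z = 24 (z = 9 + 3*(28 - 1*23) = 9 + 3*(28 - 23) = 9 + 3*5 = 9 + 15 = 24)
22*z - h = 22*24 - 1*(-4351) = 528 + 4351 = 4879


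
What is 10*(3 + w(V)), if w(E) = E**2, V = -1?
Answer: 40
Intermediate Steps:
10*(3 + w(V)) = 10*(3 + (-1)**2) = 10*(3 + 1) = 10*4 = 40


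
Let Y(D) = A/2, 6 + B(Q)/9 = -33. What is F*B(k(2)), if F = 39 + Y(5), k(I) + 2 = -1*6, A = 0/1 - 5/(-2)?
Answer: -56511/4 ≈ -14128.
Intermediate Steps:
A = 5/2 (A = 0*1 - 5*(-½) = 0 + 5/2 = 5/2 ≈ 2.5000)
k(I) = -8 (k(I) = -2 - 1*6 = -2 - 6 = -8)
B(Q) = -351 (B(Q) = -54 + 9*(-33) = -54 - 297 = -351)
Y(D) = 5/4 (Y(D) = (5/2)/2 = (5/2)*(½) = 5/4)
F = 161/4 (F = 39 + 5/4 = 161/4 ≈ 40.250)
F*B(k(2)) = (161/4)*(-351) = -56511/4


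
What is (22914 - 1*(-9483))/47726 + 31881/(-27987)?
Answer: -204952589/445235854 ≈ -0.46032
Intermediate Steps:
(22914 - 1*(-9483))/47726 + 31881/(-27987) = (22914 + 9483)*(1/47726) + 31881*(-1/27987) = 32397*(1/47726) - 10627/9329 = 32397/47726 - 10627/9329 = -204952589/445235854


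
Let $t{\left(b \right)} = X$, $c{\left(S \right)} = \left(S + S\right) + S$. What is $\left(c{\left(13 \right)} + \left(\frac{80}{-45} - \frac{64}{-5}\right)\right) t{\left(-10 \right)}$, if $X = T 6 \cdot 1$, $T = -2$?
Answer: $- \frac{9004}{15} \approx -600.27$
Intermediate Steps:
$c{\left(S \right)} = 3 S$ ($c{\left(S \right)} = 2 S + S = 3 S$)
$X = -12$ ($X = \left(-2\right) 6 \cdot 1 = \left(-12\right) 1 = -12$)
$t{\left(b \right)} = -12$
$\left(c{\left(13 \right)} + \left(\frac{80}{-45} - \frac{64}{-5}\right)\right) t{\left(-10 \right)} = \left(3 \cdot 13 + \left(\frac{80}{-45} - \frac{64}{-5}\right)\right) \left(-12\right) = \left(39 + \left(80 \left(- \frac{1}{45}\right) - - \frac{64}{5}\right)\right) \left(-12\right) = \left(39 + \left(- \frac{16}{9} + \frac{64}{5}\right)\right) \left(-12\right) = \left(39 + \frac{496}{45}\right) \left(-12\right) = \frac{2251}{45} \left(-12\right) = - \frac{9004}{15}$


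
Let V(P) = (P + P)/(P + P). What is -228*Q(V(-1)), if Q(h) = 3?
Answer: -684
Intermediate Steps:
V(P) = 1 (V(P) = (2*P)/((2*P)) = (2*P)*(1/(2*P)) = 1)
-228*Q(V(-1)) = -228*3 = -684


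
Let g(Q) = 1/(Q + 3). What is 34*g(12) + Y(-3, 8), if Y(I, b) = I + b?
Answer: 109/15 ≈ 7.2667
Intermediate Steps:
g(Q) = 1/(3 + Q)
34*g(12) + Y(-3, 8) = 34/(3 + 12) + (-3 + 8) = 34/15 + 5 = 109/15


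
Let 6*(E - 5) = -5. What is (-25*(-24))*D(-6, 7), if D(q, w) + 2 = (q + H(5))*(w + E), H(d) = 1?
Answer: -34700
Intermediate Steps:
E = 25/6 (E = 5 + (⅙)*(-5) = 5 - ⅚ = 25/6 ≈ 4.1667)
D(q, w) = -2 + (1 + q)*(25/6 + w) (D(q, w) = -2 + (q + 1)*(w + 25/6) = -2 + (1 + q)*(25/6 + w))
(-25*(-24))*D(-6, 7) = (-25*(-24))*(13/6 + 7 + (25/6)*(-6) - 6*7) = 600*(13/6 + 7 - 25 - 42) = 600*(-347/6) = -34700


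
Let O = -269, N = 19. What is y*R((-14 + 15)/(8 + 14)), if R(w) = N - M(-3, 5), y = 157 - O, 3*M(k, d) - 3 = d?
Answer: 6958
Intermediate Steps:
M(k, d) = 1 + d/3
y = 426 (y = 157 - 1*(-269) = 157 + 269 = 426)
R(w) = 49/3 (R(w) = 19 - (1 + (1/3)*5) = 19 - (1 + 5/3) = 19 - 1*8/3 = 19 - 8/3 = 49/3)
y*R((-14 + 15)/(8 + 14)) = 426*(49/3) = 6958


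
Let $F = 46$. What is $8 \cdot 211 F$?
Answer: $77648$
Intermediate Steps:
$8 \cdot 211 F = 8 \cdot 211 \cdot 46 = 1688 \cdot 46 = 77648$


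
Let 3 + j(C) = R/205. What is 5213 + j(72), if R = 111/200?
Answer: 213610111/41000 ≈ 5210.0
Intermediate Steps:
R = 111/200 (R = 111*(1/200) = 111/200 ≈ 0.55500)
j(C) = -122889/41000 (j(C) = -3 + (111/200)/205 = -3 + (111/200)*(1/205) = -3 + 111/41000 = -122889/41000)
5213 + j(72) = 5213 - 122889/41000 = 213610111/41000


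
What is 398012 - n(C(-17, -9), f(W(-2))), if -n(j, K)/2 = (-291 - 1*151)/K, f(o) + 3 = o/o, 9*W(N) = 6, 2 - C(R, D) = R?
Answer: 398454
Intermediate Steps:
C(R, D) = 2 - R
W(N) = 2/3 (W(N) = (1/9)*6 = 2/3)
f(o) = -2 (f(o) = -3 + o/o = -3 + 1 = -2)
n(j, K) = 884/K (n(j, K) = -2*(-291 - 1*151)/K = -2*(-291 - 151)/K = -(-884)/K = 884/K)
398012 - n(C(-17, -9), f(W(-2))) = 398012 - 884/(-2) = 398012 - 884*(-1)/2 = 398012 - 1*(-442) = 398012 + 442 = 398454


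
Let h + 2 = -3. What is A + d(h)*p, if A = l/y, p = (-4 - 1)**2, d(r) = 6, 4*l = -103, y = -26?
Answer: 15703/104 ≈ 150.99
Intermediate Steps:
h = -5 (h = -2 - 3 = -5)
l = -103/4 (l = (1/4)*(-103) = -103/4 ≈ -25.750)
p = 25 (p = (-5)**2 = 25)
A = 103/104 (A = -103/4/(-26) = -103/4*(-1/26) = 103/104 ≈ 0.99039)
A + d(h)*p = 103/104 + 6*25 = 103/104 + 150 = 15703/104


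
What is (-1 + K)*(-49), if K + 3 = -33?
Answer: 1813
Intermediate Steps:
K = -36 (K = -3 - 33 = -36)
(-1 + K)*(-49) = (-1 - 36)*(-49) = -37*(-49) = 1813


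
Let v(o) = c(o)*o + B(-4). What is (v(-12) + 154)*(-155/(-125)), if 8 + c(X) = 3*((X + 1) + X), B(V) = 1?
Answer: 33449/25 ≈ 1338.0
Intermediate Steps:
c(X) = -5 + 6*X (c(X) = -8 + 3*((X + 1) + X) = -8 + 3*((1 + X) + X) = -8 + 3*(1 + 2*X) = -8 + (3 + 6*X) = -5 + 6*X)
v(o) = 1 + o*(-5 + 6*o) (v(o) = (-5 + 6*o)*o + 1 = o*(-5 + 6*o) + 1 = 1 + o*(-5 + 6*o))
(v(-12) + 154)*(-155/(-125)) = ((1 - 12*(-5 + 6*(-12))) + 154)*(-155/(-125)) = ((1 - 12*(-5 - 72)) + 154)*(-155*(-1/125)) = ((1 - 12*(-77)) + 154)*(31/25) = ((1 + 924) + 154)*(31/25) = (925 + 154)*(31/25) = 1079*(31/25) = 33449/25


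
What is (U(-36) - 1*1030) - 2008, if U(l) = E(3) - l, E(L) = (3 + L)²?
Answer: -2966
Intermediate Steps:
U(l) = 36 - l (U(l) = (3 + 3)² - l = 6² - l = 36 - l)
(U(-36) - 1*1030) - 2008 = ((36 - 1*(-36)) - 1*1030) - 2008 = ((36 + 36) - 1030) - 2008 = (72 - 1030) - 2008 = -958 - 2008 = -2966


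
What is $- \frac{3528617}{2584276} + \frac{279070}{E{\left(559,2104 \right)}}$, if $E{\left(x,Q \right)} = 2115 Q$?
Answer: $- \frac{187262632525}{143749060362} \approx -1.3027$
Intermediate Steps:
$- \frac{3528617}{2584276} + \frac{279070}{E{\left(559,2104 \right)}} = - \frac{3528617}{2584276} + \frac{279070}{2115 \cdot 2104} = \left(-3528617\right) \frac{1}{2584276} + \frac{279070}{4449960} = - \frac{3528617}{2584276} + 279070 \cdot \frac{1}{4449960} = - \frac{3528617}{2584276} + \frac{27907}{444996} = - \frac{187262632525}{143749060362}$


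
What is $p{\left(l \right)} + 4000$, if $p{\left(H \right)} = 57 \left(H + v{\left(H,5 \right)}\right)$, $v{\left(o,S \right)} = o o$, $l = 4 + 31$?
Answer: $75820$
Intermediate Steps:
$l = 35$
$v{\left(o,S \right)} = o^{2}$
$p{\left(H \right)} = 57 H + 57 H^{2}$ ($p{\left(H \right)} = 57 \left(H + H^{2}\right) = 57 H + 57 H^{2}$)
$p{\left(l \right)} + 4000 = 57 \cdot 35 \left(1 + 35\right) + 4000 = 57 \cdot 35 \cdot 36 + 4000 = 71820 + 4000 = 75820$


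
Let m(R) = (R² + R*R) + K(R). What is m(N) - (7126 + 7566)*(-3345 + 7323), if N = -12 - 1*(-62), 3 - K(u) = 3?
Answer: -58439776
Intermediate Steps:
K(u) = 0 (K(u) = 3 - 1*3 = 3 - 3 = 0)
N = 50 (N = -12 + 62 = 50)
m(R) = 2*R² (m(R) = (R² + R*R) + 0 = (R² + R²) + 0 = 2*R² + 0 = 2*R²)
m(N) - (7126 + 7566)*(-3345 + 7323) = 2*50² - (7126 + 7566)*(-3345 + 7323) = 2*2500 - 14692*3978 = 5000 - 1*58444776 = 5000 - 58444776 = -58439776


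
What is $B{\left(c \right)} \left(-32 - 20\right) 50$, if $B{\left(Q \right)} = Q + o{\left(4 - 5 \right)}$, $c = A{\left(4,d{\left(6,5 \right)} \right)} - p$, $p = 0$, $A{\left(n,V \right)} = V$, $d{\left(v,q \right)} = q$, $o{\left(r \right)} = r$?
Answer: $-10400$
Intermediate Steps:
$c = 5$ ($c = 5 - 0 = 5 + 0 = 5$)
$B{\left(Q \right)} = -1 + Q$ ($B{\left(Q \right)} = Q + \left(4 - 5\right) = Q - 1 = -1 + Q$)
$B{\left(c \right)} \left(-32 - 20\right) 50 = \left(-1 + 5\right) \left(-32 - 20\right) 50 = 4 \left(\left(-52\right) 50\right) = 4 \left(-2600\right) = -10400$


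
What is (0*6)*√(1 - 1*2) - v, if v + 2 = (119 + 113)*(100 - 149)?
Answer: 11370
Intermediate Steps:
v = -11370 (v = -2 + (119 + 113)*(100 - 149) = -2 + 232*(-49) = -2 - 11368 = -11370)
(0*6)*√(1 - 1*2) - v = (0*6)*√(1 - 1*2) - 1*(-11370) = 0*√(1 - 2) + 11370 = 0*√(-1) + 11370 = 0*I + 11370 = 0 + 11370 = 11370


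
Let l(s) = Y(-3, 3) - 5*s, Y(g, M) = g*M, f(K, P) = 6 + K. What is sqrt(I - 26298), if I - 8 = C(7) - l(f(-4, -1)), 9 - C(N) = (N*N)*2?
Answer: 2*I*sqrt(6590) ≈ 162.36*I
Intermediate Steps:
Y(g, M) = M*g
C(N) = 9 - 2*N**2 (C(N) = 9 - N*N*2 = 9 - N**2*2 = 9 - 2*N**2)
l(s) = -9 - 5*s (l(s) = 3*(-3) - 5*s = -9 - 5*s)
I = -62 (I = 8 + ((9 - 2*7**2) - (-9 - 5*(6 - 4))) = 8 + ((9 - 2*49) - (-9 - 5*2)) = 8 + ((9 - 98) - (-9 - 10)) = 8 + (-89 - 1*(-19)) = 8 + (-89 + 19) = 8 - 70 = -62)
sqrt(I - 26298) = sqrt(-62 - 26298) = sqrt(-26360) = 2*I*sqrt(6590)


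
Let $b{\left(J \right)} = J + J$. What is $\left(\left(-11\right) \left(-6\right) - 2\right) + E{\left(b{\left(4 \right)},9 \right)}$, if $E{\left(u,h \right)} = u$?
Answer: $72$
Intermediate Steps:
$b{\left(J \right)} = 2 J$
$\left(\left(-11\right) \left(-6\right) - 2\right) + E{\left(b{\left(4 \right)},9 \right)} = \left(\left(-11\right) \left(-6\right) - 2\right) + 2 \cdot 4 = \left(66 - 2\right) + 8 = 64 + 8 = 72$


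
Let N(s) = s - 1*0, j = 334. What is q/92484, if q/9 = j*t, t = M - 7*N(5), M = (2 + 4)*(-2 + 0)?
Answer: -7849/5138 ≈ -1.5276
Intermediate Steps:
M = -12 (M = 6*(-2) = -12)
N(s) = s (N(s) = s + 0 = s)
t = -47 (t = -12 - 7*5 = -12 - 35 = -47)
q = -141282 (q = 9*(334*(-47)) = 9*(-15698) = -141282)
q/92484 = -141282/92484 = -141282*1/92484 = -7849/5138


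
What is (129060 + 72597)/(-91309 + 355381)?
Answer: 67219/88024 ≈ 0.76364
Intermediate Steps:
(129060 + 72597)/(-91309 + 355381) = 201657/264072 = 201657*(1/264072) = 67219/88024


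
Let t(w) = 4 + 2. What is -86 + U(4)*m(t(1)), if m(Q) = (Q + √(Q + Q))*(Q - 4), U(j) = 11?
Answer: 46 + 44*√3 ≈ 122.21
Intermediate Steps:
t(w) = 6
m(Q) = (-4 + Q)*(Q + √2*√Q) (m(Q) = (Q + √(2*Q))*(-4 + Q) = (Q + √2*√Q)*(-4 + Q) = (-4 + Q)*(Q + √2*√Q))
-86 + U(4)*m(t(1)) = -86 + 11*(6² - 4*6 + √2*6^(3/2) - 4*√2*√6) = -86 + 11*(36 - 24 + √2*(6*√6) - 8*√3) = -86 + 11*(36 - 24 + 12*√3 - 8*√3) = -86 + 11*(12 + 4*√3) = -86 + (132 + 44*√3) = 46 + 44*√3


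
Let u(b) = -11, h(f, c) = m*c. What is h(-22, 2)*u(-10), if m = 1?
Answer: -22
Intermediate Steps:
h(f, c) = c (h(f, c) = 1*c = c)
h(-22, 2)*u(-10) = 2*(-11) = -22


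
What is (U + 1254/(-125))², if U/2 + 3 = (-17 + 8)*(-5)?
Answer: 85488516/15625 ≈ 5471.3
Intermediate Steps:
U = 84 (U = -6 + 2*((-17 + 8)*(-5)) = -6 + 2*(-9*(-5)) = -6 + 2*45 = -6 + 90 = 84)
(U + 1254/(-125))² = (84 + 1254/(-125))² = (84 + 1254*(-1/125))² = (84 - 1254/125)² = (9246/125)² = 85488516/15625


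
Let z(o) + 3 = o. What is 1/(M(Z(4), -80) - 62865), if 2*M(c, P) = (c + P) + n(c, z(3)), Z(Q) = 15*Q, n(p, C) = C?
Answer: -1/62875 ≈ -1.5905e-5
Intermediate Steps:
z(o) = -3 + o
M(c, P) = P/2 + c/2 (M(c, P) = ((c + P) + (-3 + 3))/2 = ((P + c) + 0)/2 = (P + c)/2 = P/2 + c/2)
1/(M(Z(4), -80) - 62865) = 1/(((½)*(-80) + (15*4)/2) - 62865) = 1/((-40 + (½)*60) - 62865) = 1/((-40 + 30) - 62865) = 1/(-10 - 62865) = 1/(-62875) = -1/62875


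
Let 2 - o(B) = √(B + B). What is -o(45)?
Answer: -2 + 3*√10 ≈ 7.4868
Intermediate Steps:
o(B) = 2 - √2*√B (o(B) = 2 - √(B + B) = 2 - √(2*B) = 2 - √2*√B)
-o(45) = -(2 - √2*√45) = -(2 - √2*3*√5) = -(2 - 3*√10) = -2 + 3*√10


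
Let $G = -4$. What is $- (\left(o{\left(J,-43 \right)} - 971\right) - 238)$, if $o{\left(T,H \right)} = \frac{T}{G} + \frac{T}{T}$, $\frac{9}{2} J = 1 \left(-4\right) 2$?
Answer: $\frac{10868}{9} \approx 1207.6$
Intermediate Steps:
$J = - \frac{16}{9}$ ($J = \frac{2 \cdot 1 \left(-4\right) 2}{9} = \frac{2 \left(\left(-4\right) 2\right)}{9} = \frac{2}{9} \left(-8\right) = - \frac{16}{9} \approx -1.7778$)
$o{\left(T,H \right)} = 1 - \frac{T}{4}$ ($o{\left(T,H \right)} = \frac{T}{-4} + \frac{T}{T} = T \left(- \frac{1}{4}\right) + 1 = - \frac{T}{4} + 1 = 1 - \frac{T}{4}$)
$- (\left(o{\left(J,-43 \right)} - 971\right) - 238) = - (\left(\left(1 - - \frac{4}{9}\right) - 971\right) - 238) = - (\left(\left(1 + \frac{4}{9}\right) - 971\right) - 238) = - (\left(\frac{13}{9} - 971\right) - 238) = - (- \frac{8726}{9} - 238) = \left(-1\right) \left(- \frac{10868}{9}\right) = \frac{10868}{9}$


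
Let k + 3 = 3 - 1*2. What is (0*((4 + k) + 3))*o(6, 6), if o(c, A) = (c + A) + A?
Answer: 0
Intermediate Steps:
k = -2 (k = -3 + (3 - 1*2) = -3 + (3 - 2) = -3 + 1 = -2)
o(c, A) = c + 2*A (o(c, A) = (A + c) + A = c + 2*A)
(0*((4 + k) + 3))*o(6, 6) = (0*((4 - 2) + 3))*(6 + 2*6) = (0*(2 + 3))*(6 + 12) = (0*5)*18 = 0*18 = 0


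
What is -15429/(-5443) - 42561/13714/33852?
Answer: 2387541645063/842297587768 ≈ 2.8346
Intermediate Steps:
-15429/(-5443) - 42561/13714/33852 = -15429*(-1/5443) - 42561*1/13714*(1/33852) = 15429/5443 - 42561/13714*1/33852 = 15429/5443 - 14187/154748776 = 2387541645063/842297587768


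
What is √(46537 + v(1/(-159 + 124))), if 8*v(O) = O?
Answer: √912125130/140 ≈ 215.72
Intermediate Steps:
v(O) = O/8
√(46537 + v(1/(-159 + 124))) = √(46537 + 1/(8*(-159 + 124))) = √(46537 + (⅛)/(-35)) = √(46537 + (⅛)*(-1/35)) = √(46537 - 1/280) = √(13030359/280) = √912125130/140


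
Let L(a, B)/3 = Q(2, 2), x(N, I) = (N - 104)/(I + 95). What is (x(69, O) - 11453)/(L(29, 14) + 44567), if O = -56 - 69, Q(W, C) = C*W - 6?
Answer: -68711/267366 ≈ -0.25699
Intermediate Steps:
Q(W, C) = -6 + C*W
O = -125
x(N, I) = (-104 + N)/(95 + I)
L(a, B) = -6 (L(a, B) = 3*(-6 + 2*2) = 3*(-6 + 4) = 3*(-2) = -6)
(x(69, O) - 11453)/(L(29, 14) + 44567) = ((-104 + 69)/(95 - 125) - 11453)/(-6 + 44567) = (-35/(-30) - 11453)/44561 = (-1/30*(-35) - 11453)*(1/44561) = (7/6 - 11453)*(1/44561) = -68711/6*1/44561 = -68711/267366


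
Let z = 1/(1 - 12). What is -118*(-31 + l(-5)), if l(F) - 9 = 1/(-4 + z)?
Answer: 118118/45 ≈ 2624.8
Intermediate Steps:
z = -1/11 (z = 1/(-11) = -1/11 ≈ -0.090909)
l(F) = 394/45 (l(F) = 9 + 1/(-4 - 1/11) = 9 + 1/(-45/11) = 9 - 11/45 = 394/45)
-118*(-31 + l(-5)) = -118*(-31 + 394/45) = -118*(-1001/45) = 118118/45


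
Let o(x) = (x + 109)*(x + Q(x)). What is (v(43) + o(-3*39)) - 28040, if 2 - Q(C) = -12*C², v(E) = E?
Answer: -1341221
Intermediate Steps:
Q(C) = 2 + 12*C² (Q(C) = 2 - (-12)*C² = 2 + 12*C²)
o(x) = (109 + x)*(2 + x + 12*x²) (o(x) = (x + 109)*(x + (2 + 12*x²)) = (109 + x)*(2 + x + 12*x²))
(v(43) + o(-3*39)) - 28040 = (43 + (218 + 12*(-3*39)³ + 111*(-3*39) + 1309*(-3*39)²)) - 28040 = (43 + (218 + 12*(-117)³ + 111*(-117) + 1309*(-117)²)) - 28040 = (43 + (218 + 12*(-1601613) - 12987 + 1309*13689)) - 28040 = (43 + (218 - 19219356 - 12987 + 17918901)) - 28040 = (43 - 1313224) - 28040 = -1313181 - 28040 = -1341221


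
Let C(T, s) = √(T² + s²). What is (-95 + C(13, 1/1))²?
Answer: (95 - √170)² ≈ 6717.7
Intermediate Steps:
(-95 + C(13, 1/1))² = (-95 + √(13² + (1/1)²))² = (-95 + √(169 + 1²))² = (-95 + √(169 + 1))² = (-95 + √170)²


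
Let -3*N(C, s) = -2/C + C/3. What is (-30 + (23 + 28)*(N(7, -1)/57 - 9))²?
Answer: 343471012096/1432809 ≈ 2.3972e+5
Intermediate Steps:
N(C, s) = -C/9 + 2/(3*C) (N(C, s) = -(-2/C + C/3)/3 = -C/9 + 2/(3*C))
(-30 + (23 + 28)*(N(7, -1)/57 - 9))² = (-30 + (23 + 28)*(((⅑)*(6 - 1*7²)/7)/57 - 9))² = (-30 + 51*(((⅑)*(⅐)*(6 - 1*49))*(1/57) - 9))² = (-30 + 51*(((⅑)*(⅐)*(6 - 49))*(1/57) - 9))² = (-30 + 51*(((⅑)*(⅐)*(-43))*(1/57) - 9))² = (-30 + 51*(-43/63*1/57 - 9))² = (-30 + 51*(-43/3591 - 9))² = (-30 + 51*(-32362/3591))² = (-30 - 550154/1197)² = (-586064/1197)² = 343471012096/1432809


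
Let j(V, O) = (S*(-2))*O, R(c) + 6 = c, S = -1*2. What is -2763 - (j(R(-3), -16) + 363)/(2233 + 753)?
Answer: -8250617/2986 ≈ -2763.1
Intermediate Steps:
S = -2
R(c) = -6 + c
j(V, O) = 4*O (j(V, O) = (-2*(-2))*O = 4*O)
-2763 - (j(R(-3), -16) + 363)/(2233 + 753) = -2763 - (4*(-16) + 363)/(2233 + 753) = -2763 - (-64 + 363)/2986 = -2763 - 299/2986 = -8250617/2986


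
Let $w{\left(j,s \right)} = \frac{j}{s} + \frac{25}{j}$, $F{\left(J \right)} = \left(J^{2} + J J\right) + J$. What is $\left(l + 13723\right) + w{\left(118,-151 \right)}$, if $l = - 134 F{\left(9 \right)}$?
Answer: $- \frac{163775387}{17818} \approx -9191.6$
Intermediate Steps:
$F{\left(J \right)} = J + 2 J^{2}$ ($F{\left(J \right)} = \left(J^{2} + J^{2}\right) + J = 2 J^{2} + J = J + 2 J^{2}$)
$l = -22914$ ($l = - 134 \cdot 9 \left(1 + 2 \cdot 9\right) = - 134 \cdot 9 \left(1 + 18\right) = - 134 \cdot 9 \cdot 19 = \left(-134\right) 171 = -22914$)
$w{\left(j,s \right)} = \frac{25}{j} + \frac{j}{s}$
$\left(l + 13723\right) + w{\left(118,-151 \right)} = \left(-22914 + 13723\right) + \left(\frac{25}{118} + \frac{118}{-151}\right) = -9191 + \left(25 \cdot \frac{1}{118} + 118 \left(- \frac{1}{151}\right)\right) = -9191 + \left(\frac{25}{118} - \frac{118}{151}\right) = -9191 - \frac{10149}{17818} = - \frac{163775387}{17818}$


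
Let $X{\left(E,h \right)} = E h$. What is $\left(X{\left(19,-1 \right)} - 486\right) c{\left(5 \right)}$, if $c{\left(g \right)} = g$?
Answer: $-2525$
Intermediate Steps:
$\left(X{\left(19,-1 \right)} - 486\right) c{\left(5 \right)} = \left(19 \left(-1\right) - 486\right) 5 = \left(-19 - 486\right) 5 = \left(-505\right) 5 = -2525$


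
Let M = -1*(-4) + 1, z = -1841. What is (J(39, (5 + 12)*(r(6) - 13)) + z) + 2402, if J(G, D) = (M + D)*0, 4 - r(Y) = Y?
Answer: 561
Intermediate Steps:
r(Y) = 4 - Y
M = 5 (M = 4 + 1 = 5)
J(G, D) = 0 (J(G, D) = (5 + D)*0 = 0)
(J(39, (5 + 12)*(r(6) - 13)) + z) + 2402 = (0 - 1841) + 2402 = -1841 + 2402 = 561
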